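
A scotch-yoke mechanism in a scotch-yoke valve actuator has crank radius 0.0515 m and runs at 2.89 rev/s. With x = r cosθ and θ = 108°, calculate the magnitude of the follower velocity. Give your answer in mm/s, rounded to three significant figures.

ω = 18.16 rad/s (from 2.89 rev/s).
x = r cosθ ⇒ ẋ = −rω sinθ.
|v| = rω|sinθ| = 0.0515·18.16·|sin 108°| = 0.88939 m/s = 889.39 mm/s.

889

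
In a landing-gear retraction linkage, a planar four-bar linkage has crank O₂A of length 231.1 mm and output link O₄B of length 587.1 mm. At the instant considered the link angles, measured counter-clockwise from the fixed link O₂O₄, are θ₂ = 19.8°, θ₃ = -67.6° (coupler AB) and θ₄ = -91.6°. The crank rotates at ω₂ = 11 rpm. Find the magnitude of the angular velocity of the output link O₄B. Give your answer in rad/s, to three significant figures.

ω₂ = 1.152 rad/s (from 11 rpm).
Differentiating the loop-closure r₂e^{iθ₂}+r₃e^{iθ₃}=r₁+r₄e^{iθ₄} gives r₂ω₂e^{iθ₂}+r₃ω₃e^{iθ₃}=r₄ω₄e^{iθ₄}.
Eliminating the other unknown: ω₄ = r₂ω₂ sin(θ₂−θ₃) / [r₄ sin(θ₄−θ₃)].
Numerator sine = +0.99897; denominator sine = -0.40674.
Result = 0.2311·1.152·(+0.99897) / (0.5871·(-0.40674)) = -1.1136 rad/s; magnitude 1.1136 rad/s.

1.11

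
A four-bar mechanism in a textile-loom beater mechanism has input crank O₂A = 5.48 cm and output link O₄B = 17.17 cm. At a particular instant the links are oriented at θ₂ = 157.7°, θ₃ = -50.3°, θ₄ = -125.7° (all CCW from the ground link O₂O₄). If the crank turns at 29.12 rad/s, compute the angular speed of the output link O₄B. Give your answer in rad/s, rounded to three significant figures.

4.51

ω₂ = 29.12 rad/s
Differentiating the loop-closure r₂e^{iθ₂}+r₃e^{iθ₃}=r₁+r₄e^{iθ₄} gives r₂ω₂e^{iθ₂}+r₃ω₃e^{iθ₃}=r₄ω₄e^{iθ₄}.
Eliminating the other unknown: ω₄ = r₂ω₂ sin(θ₂−θ₃) / [r₄ sin(θ₄−θ₃)].
Numerator sine = -0.46947; denominator sine = -0.96771.
Result = 0.0548·29.12·(-0.46947) / (0.1717·(-0.96771)) = +4.5089 rad/s; magnitude 4.5089 rad/s.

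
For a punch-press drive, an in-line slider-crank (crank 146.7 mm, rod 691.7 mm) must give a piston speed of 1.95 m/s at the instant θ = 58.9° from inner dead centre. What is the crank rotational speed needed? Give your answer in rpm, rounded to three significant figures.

133

For an in-line slider-crank, |v_piston| = rω|sinθ|·[1 + r cosθ/√(L² − r² sin²θ)].
With r = 0.1467 m, L = 0.6917 m, θ = 58.9°: the bracketed kinematic factor |dx/dθ| = 0.13961 m.
ω = v/|dx/dθ| = 1.95/0.13961 = 13.968 rad/s.
N = 60ω/(2π) = 133.38 rpm.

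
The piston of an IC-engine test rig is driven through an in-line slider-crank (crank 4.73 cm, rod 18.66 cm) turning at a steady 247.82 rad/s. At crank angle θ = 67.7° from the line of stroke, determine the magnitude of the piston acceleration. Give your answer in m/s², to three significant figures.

569

ω = 247.8 rad/s
x(θ) = r cosθ + √(L² − r² sin²θ); with ω constant, a = ω²·d²x/dθ².
d²x/dθ² = −r cosθ − r²(cos2θ)/√u − r⁴ sin²2θ/(4u^{3/2}),  u = L² − r² sin²θ = 0.0329044 m².
Substituting r = 0.0473 m, L = 0.1866 m, θ = 67.7°: d²x/dθ² = -0.0092697 m.
a = ω²·d²x/dθ² = (247.8)²·(-0.0092697) = -569.3 m/s²;  |a| = 569.3 m/s².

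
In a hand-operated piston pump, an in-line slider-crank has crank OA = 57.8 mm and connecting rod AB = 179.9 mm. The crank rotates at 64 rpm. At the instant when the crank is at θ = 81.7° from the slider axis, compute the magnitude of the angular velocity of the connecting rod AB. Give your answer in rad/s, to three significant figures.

ω = 6.702 rad/s (converted from 64 rpm).
The rod makes angle φ with the slider axis where L sinφ = r sinθ; differentiating, L cosφ·φ̇ = r ω cosθ.
L cosφ = √(L² − r² sin²θ) = 0.17057 m.
|ω_rod| = r ω |cosθ| / √(L² − r² sin²θ) = 0.0578·6.702·0.14436/0.17057 = 0.32785 rad/s.

0.328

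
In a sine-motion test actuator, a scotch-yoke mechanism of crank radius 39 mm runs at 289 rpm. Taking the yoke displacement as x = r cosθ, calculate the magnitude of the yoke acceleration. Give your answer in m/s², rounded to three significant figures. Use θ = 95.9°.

ω = 30.26 rad/s (from 289 rpm).
x = r cosθ ⇒ ẍ = −rω² cosθ (ω constant).
|a| = rω²|cosθ| = 0.039·(30.26)²·|cos 95.9°| = 3.6718 m/s².

3.67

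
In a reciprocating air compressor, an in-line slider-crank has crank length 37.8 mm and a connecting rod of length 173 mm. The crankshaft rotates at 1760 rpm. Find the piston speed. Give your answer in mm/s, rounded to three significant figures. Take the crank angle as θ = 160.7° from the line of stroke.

1830

ω = 2π·1760/60 = 184.3 rad/s
For an in-line slider-crank, x = r cosθ + √(L² − r² sin²θ), so v = −rω sinθ·[1 + r cosθ/√(L² − r² sin²θ)].
With r = 0.0378 m, L = 0.173 m, θ = 160.7°: √(L² − r² sin²θ) = 0.17255 m.
v = −0.0378·184.3·0.33051·[1 + 0.0378·-0.94380/0.17255] = -1.8265 m/s.
|v| = 1.8265 m/s = 1826.5 mm/s.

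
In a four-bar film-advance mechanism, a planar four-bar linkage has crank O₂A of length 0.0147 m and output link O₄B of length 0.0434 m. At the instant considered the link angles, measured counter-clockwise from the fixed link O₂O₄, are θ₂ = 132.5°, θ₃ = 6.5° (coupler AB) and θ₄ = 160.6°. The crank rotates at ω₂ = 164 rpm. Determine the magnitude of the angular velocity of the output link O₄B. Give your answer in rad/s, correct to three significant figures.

ω₂ = 17.17 rad/s (from 164 rpm).
Differentiating the loop-closure r₂e^{iθ₂}+r₃e^{iθ₃}=r₁+r₄e^{iθ₄} gives r₂ω₂e^{iθ₂}+r₃ω₃e^{iθ₃}=r₄ω₄e^{iθ₄}.
Eliminating the other unknown: ω₄ = r₂ω₂ sin(θ₂−θ₃) / [r₄ sin(θ₄−θ₃)].
Numerator sine = +0.80902; denominator sine = +0.43680.
Result = 0.0147·17.17·(+0.80902) / (0.0434·(+0.43680)) = +10.774 rad/s; magnitude 10.774 rad/s.

10.8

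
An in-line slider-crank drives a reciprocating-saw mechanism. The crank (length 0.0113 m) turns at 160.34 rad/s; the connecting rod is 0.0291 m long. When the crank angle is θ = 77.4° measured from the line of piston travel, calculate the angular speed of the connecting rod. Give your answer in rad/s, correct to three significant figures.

ω = 160.3 rad/s
The rod makes angle φ with the slider axis where L sinφ = r sinθ; differentiating, L cosφ·φ̇ = r ω cosθ.
L cosφ = √(L² − r² sin²θ) = 0.026929 m.
|ω_rod| = r ω |cosθ| / √(L² − r² sin²θ) = 0.0113·160.3·0.21814/0.026929 = 14.677 rad/s.

14.7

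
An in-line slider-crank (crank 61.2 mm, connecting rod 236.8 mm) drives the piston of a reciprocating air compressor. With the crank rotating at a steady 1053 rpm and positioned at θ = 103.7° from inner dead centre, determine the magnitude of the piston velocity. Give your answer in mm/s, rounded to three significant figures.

6140

ω = 2π·1053/60 = 110.3 rad/s
For an in-line slider-crank, x = r cosθ + √(L² − r² sin²θ), so v = −rω sinθ·[1 + r cosθ/√(L² − r² sin²θ)].
With r = 0.0612 m, L = 0.2368 m, θ = 103.7°: √(L² − r² sin²θ) = 0.22921 m.
v = −0.0612·110.3·0.97155·[1 + 0.0612·-0.23684/0.22921] = -6.1419 m/s.
|v| = 6.1419 m/s = 6141.9 mm/s.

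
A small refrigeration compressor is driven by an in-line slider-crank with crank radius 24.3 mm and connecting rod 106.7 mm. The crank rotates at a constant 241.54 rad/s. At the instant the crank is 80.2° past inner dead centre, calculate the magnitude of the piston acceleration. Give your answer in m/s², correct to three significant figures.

ω = 241.5 rad/s
x(θ) = r cosθ + √(L² − r² sin²θ); with ω constant, a = ω²·d²x/dθ².
d²x/dθ² = −r cosθ − r²(cos2θ)/√u − r⁴ sin²2θ/(4u^{3/2}),  u = L² − r² sin²θ = 0.0108115 m².
Substituting r = 0.0243 m, L = 0.1067 m, θ = 80.2°: d²x/dθ² = +0.0012051 m.
a = ω²·d²x/dθ² = (241.5)²·(+0.0012051) = +70.307 m/s²;  |a| = 70.307 m/s².

70.3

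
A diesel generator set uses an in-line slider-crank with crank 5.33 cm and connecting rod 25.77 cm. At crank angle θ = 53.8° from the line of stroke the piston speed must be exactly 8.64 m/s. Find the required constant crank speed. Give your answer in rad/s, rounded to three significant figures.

179

For an in-line slider-crank, |v_piston| = rω|sinθ|·[1 + r cosθ/√(L² − r² sin²θ)].
With r = 0.0533 m, L = 0.2577 m, θ = 53.8°: the bracketed kinematic factor |dx/dθ| = 0.04834 m.
ω = v/|dx/dθ| = 8.64/0.04834 = 178.73 rad/s.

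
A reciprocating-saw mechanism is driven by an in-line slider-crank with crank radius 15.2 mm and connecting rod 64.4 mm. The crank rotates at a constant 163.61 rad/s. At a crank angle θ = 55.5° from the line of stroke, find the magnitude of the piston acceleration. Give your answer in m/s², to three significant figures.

ω = 163.6 rad/s
x(θ) = r cosθ + √(L² − r² sin²θ); with ω constant, a = ω²·d²x/dθ².
d²x/dθ² = −r cosθ − r²(cos2θ)/√u − r⁴ sin²2θ/(4u^{3/2}),  u = L² − r² sin²θ = 0.00399044 m².
Substituting r = 0.0152 m, L = 0.0644 m, θ = 55.5°: d²x/dθ² = -0.0073448 m.
a = ω²·d²x/dθ² = (163.6)²·(-0.0073448) = -196.61 m/s²;  |a| = 196.61 m/s².

197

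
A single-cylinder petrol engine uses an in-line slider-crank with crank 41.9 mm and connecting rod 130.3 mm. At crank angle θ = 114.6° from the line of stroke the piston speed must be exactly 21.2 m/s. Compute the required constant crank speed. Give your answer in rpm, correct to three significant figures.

6180

For an in-line slider-crank, |v_piston| = rω|sinθ|·[1 + r cosθ/√(L² − r² sin²θ)].
With r = 0.0419 m, L = 0.1303 m, θ = 114.6°: the bracketed kinematic factor |dx/dθ| = 0.032764 m.
ω = v/|dx/dθ| = 21.2/0.032764 = 647.05 rad/s.
N = 60ω/(2π) = 6178.8 rpm.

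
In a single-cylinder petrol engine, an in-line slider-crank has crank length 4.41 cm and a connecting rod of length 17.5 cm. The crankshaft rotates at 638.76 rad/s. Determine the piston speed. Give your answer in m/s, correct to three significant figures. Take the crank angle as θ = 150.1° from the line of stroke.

10.9

ω = 638.8 rad/s
For an in-line slider-crank, x = r cosθ + √(L² − r² sin²θ), so v = −rω sinθ·[1 + r cosθ/√(L² − r² sin²θ)].
With r = 0.0441 m, L = 0.175 m, θ = 150.1°: √(L² − r² sin²θ) = 0.17361 m.
v = −0.0441·638.8·0.49849·[1 + 0.0441·-0.86690/0.17361] = -10.95 m/s.
|v| = 10.95 m/s.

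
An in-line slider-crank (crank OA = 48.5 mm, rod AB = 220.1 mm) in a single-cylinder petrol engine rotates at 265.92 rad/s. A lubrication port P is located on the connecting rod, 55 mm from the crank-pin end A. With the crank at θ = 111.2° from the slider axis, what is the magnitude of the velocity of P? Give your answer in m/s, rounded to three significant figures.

12.3

ω = 265.9 rad/s.  Crank-pin speed |V_A| = rω = 12.897 m/s, perpendicular to OA.
Rod angle: sinφ = −(r/L) sinθ ⇒ φ = -11.855°; ω_rod = −rω cosθ/√(L²−r²sin²θ) = +21.652 rad/s.
V_P = V_A + ω_rod × AP, with AP = 0.055 m along the rod.
Components: V_Px = −rω sinθ − a·ω_rod·sinφ = -11.78 m/s;  V_Py = rω cosθ + a·ω_rod·cosφ = -3.4985 m/s.
|V_P| = √(V_Px² + V_Py²) = 12.288 m/s.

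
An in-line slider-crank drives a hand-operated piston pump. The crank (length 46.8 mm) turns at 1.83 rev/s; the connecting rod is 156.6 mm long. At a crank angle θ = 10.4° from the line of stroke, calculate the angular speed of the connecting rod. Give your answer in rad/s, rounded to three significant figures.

3.38

ω = 11.5 rad/s (converted from 1.83 rev/s).
The rod makes angle φ with the slider axis where L sinφ = r sinθ; differentiating, L cosφ·φ̇ = r ω cosθ.
L cosφ = √(L² − r² sin²θ) = 0.15637 m.
|ω_rod| = r ω |cosθ| / √(L² − r² sin²θ) = 0.0468·11.5·0.98357/0.15637 = 3.3847 rad/s.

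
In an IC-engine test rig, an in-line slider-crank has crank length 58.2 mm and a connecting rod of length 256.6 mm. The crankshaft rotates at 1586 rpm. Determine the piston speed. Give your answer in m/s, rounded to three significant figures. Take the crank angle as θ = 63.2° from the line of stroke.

9.53

ω = 2π·1586/60 = 166.1 rad/s
For an in-line slider-crank, x = r cosθ + √(L² − r² sin²θ), so v = −rω sinθ·[1 + r cosθ/√(L² − r² sin²θ)].
With r = 0.0582 m, L = 0.2566 m, θ = 63.2°: √(L² − r² sin²θ) = 0.25129 m.
v = −0.0582·166.1·0.89259·[1 + 0.0582·0.45088/0.25129] = -9.5289 m/s.
|v| = 9.5289 m/s.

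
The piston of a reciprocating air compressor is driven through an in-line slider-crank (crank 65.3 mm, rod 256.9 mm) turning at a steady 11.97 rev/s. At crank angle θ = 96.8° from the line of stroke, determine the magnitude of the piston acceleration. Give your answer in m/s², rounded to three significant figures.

138

ω = 2π·12 = 75.21 rad/s
x(θ) = r cosθ + √(L² − r² sin²θ); with ω constant, a = ω²·d²x/dθ².
d²x/dθ² = −r cosθ − r²(cos2θ)/√u − r⁴ sin²2θ/(4u^{3/2}),  u = L² − r² sin²θ = 0.0617933 m².
Substituting r = 0.0653 m, L = 0.2569 m, θ = 96.8°: d²x/dθ² = +0.024388 m.
a = ω²·d²x/dθ² = (75.21)²·(+0.024388) = +137.95 m/s²;  |a| = 137.95 m/s².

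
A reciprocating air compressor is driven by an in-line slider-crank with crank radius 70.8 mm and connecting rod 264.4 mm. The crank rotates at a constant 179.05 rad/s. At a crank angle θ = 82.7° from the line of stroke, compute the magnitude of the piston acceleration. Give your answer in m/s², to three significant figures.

321

ω = 179.1 rad/s
x(θ) = r cosθ + √(L² − r² sin²θ); with ω constant, a = ω²·d²x/dθ².
d²x/dθ² = −r cosθ − r²(cos2θ)/√u − r⁴ sin²2θ/(4u^{3/2}),  u = L² − r² sin²θ = 0.0649757 m².
Substituting r = 0.0708 m, L = 0.2644 m, θ = 82.7°: d²x/dθ² = +0.01001 m.
a = ω²·d²x/dθ² = (179.1)²·(+0.01001) = +320.9 m/s²;  |a| = 320.9 m/s².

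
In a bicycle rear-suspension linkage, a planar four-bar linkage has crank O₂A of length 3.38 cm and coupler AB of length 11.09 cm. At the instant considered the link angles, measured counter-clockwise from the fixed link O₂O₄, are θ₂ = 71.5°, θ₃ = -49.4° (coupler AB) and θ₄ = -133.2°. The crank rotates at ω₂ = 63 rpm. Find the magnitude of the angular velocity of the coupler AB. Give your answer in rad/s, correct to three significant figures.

ω₂ = 6.597 rad/s (from 63 rpm).
Differentiating the loop-closure r₂e^{iθ₂}+r₃e^{iθ₃}=r₁+r₄e^{iθ₄} gives r₂ω₂e^{iθ₂}+r₃ω₃e^{iθ₃}=r₄ω₄e^{iθ₄}.
Eliminating the other unknown: ω₃ = r₂ω₂ sin(θ₄−θ₂) / [r₃ sin(θ₃−θ₄)].
Numerator sine = +0.41787; denominator sine = +0.99415.
Result = 0.0338·6.597·(+0.41787) / (0.1109·(+0.99415)) = +0.84516 rad/s; magnitude 0.84516 rad/s.

0.845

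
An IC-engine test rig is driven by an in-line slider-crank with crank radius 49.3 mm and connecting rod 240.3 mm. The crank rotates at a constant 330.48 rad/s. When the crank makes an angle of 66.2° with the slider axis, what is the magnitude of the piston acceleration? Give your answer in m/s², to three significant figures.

1420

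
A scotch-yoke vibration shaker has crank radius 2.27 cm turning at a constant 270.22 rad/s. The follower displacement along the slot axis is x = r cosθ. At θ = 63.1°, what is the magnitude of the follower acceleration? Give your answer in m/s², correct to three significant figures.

ω = 270.2 rad/s
x = r cosθ ⇒ ẍ = −rω² cosθ (ω constant).
|a| = rω²|cosθ| = 0.0227·(270.2)²·|cos 63.1°| = 749.92 m/s².

750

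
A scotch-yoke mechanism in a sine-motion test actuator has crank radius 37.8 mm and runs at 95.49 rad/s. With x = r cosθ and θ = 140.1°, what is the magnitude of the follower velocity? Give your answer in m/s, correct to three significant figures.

2.32

ω = 95.49 rad/s
x = r cosθ ⇒ ẋ = −rω sinθ.
|v| = rω|sinθ| = 0.0378·95.49·|sin 140.1°| = 2.3153 m/s.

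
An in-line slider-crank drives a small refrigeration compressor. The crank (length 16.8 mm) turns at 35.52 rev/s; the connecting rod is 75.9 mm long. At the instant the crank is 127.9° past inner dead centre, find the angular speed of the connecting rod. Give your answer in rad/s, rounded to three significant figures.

ω = 223.2 rad/s (converted from 35.52 rev/s).
The rod makes angle φ with the slider axis where L sinφ = r sinθ; differentiating, L cosφ·φ̇ = r ω cosθ.
L cosφ = √(L² − r² sin²θ) = 0.074733 m.
|ω_rod| = r ω |cosθ| / √(L² − r² sin²θ) = 0.0168·223.2·0.61429/0.074733 = 30.819 rad/s.

30.8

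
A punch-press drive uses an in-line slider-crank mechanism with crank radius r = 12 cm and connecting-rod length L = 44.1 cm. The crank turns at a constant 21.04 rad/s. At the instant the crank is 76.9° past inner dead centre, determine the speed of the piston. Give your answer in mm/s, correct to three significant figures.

2620

ω = 21.04 rad/s
For an in-line slider-crank, x = r cosθ + √(L² − r² sin²θ), so v = −rω sinθ·[1 + r cosθ/√(L² − r² sin²θ)].
With r = 0.12 m, L = 0.441 m, θ = 76.9°: √(L² − r² sin²θ) = 0.42523 m.
v = −0.12·21.04·0.97398·[1 + 0.12·0.22665/0.42523] = -2.6164 m/s.
|v| = 2.6164 m/s = 2616.4 mm/s.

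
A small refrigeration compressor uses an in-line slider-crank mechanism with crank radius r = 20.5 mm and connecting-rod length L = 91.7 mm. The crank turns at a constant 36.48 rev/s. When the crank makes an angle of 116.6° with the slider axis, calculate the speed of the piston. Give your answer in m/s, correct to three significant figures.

3.77

ω = 2π·36.5 = 229.2 rad/s
For an in-line slider-crank, x = r cosθ + √(L² − r² sin²θ), so v = −rω sinθ·[1 + r cosθ/√(L² − r² sin²θ)].
With r = 0.0205 m, L = 0.0917 m, θ = 116.6°: √(L² − r² sin²θ) = 0.089849 m.
v = −0.0205·229.2·0.89415·[1 + 0.0205·-0.44776/0.089849] = -3.7722 m/s.
|v| = 3.7722 m/s.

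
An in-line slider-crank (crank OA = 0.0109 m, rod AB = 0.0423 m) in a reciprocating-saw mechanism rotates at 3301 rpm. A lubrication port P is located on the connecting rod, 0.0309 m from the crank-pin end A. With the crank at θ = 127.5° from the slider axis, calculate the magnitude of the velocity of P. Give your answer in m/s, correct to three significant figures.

2.71

ω = 345.7 rad/s.  Crank-pin speed |V_A| = rω = 3.7679 m/s, perpendicular to OA.
Rod angle: sinφ = −(r/L) sinθ ⇒ φ = -11.796°; ω_rod = −rω cosθ/√(L²−r²sin²θ) = +55.396 rad/s.
V_P = V_A + ω_rod × AP, with AP = 0.0309 m along the rod.
Components: V_Px = −rω sinθ − a·ω_rod·sinφ = -2.6393 m/s;  V_Py = rω cosθ + a·ω_rod·cosφ = -0.61818 m/s.
|V_P| = √(V_Px² + V_Py²) = 2.7108 m/s.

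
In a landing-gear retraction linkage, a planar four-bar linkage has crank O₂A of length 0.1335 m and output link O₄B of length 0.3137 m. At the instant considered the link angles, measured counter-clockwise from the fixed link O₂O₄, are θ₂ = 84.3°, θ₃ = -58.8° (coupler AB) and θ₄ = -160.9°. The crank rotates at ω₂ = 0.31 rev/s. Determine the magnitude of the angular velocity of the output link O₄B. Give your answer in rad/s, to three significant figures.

0.509

ω₂ = 1.948 rad/s (from 0.31 rev/s).
Differentiating the loop-closure r₂e^{iθ₂}+r₃e^{iθ₃}=r₁+r₄e^{iθ₄} gives r₂ω₂e^{iθ₂}+r₃ω₃e^{iθ₃}=r₄ω₄e^{iθ₄}.
Eliminating the other unknown: ω₄ = r₂ω₂ sin(θ₂−θ₃) / [r₄ sin(θ₄−θ₃)].
Numerator sine = +0.60042; denominator sine = -0.97778.
Result = 0.1335·1.948·(+0.60042) / (0.3137·(-0.97778)) = -0.509 rad/s; magnitude 0.509 rad/s.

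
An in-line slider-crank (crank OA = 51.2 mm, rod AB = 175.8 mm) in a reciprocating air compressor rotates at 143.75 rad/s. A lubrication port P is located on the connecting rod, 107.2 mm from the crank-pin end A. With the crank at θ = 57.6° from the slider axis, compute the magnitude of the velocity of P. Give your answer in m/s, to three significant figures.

7.00

ω = 143.8 rad/s.  Crank-pin speed |V_A| = rω = 7.36 m/s, perpendicular to OA.
Rod angle: sinφ = −(r/L) sinθ ⇒ φ = -14.235°; ω_rod = −rω cosθ/√(L²−r²sin²θ) = -23.143 rad/s.
V_P = V_A + ω_rod × AP, with AP = 0.1072 m along the rod.
Components: V_Px = −rω sinθ − a·ω_rod·sinφ = -6.8243 m/s;  V_Py = rω cosθ + a·ω_rod·cosφ = +1.5389 m/s.
|V_P| = √(V_Px² + V_Py²) = 6.9957 m/s.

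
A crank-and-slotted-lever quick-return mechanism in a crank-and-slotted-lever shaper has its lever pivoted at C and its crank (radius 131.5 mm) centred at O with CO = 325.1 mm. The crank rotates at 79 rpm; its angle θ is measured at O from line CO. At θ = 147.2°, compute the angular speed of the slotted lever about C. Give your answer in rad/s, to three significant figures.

3.02

ω = 8.273 rad/s (from 79 rpm).
Crank pin A relative to C: A = (d + r cosθ, r sinθ); lever angle φ = atan2(r sinθ, d + r cosθ).
Differentiating tanφ: φ̇ = rω(d cosθ + r)/(d² + r² + 2dr cosθ).
d² + r² + 2dr cosθ = |CA|² = 0.0511127 m²;  d cosθ + r = -0.14177 m.
|ω_lever| = |0.1315·8.273·-0.14177| / 0.0511127 = 3.0174 rad/s.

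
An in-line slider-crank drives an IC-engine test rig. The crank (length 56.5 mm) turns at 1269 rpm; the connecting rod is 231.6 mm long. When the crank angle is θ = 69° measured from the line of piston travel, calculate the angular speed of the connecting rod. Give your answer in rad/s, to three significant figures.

11.9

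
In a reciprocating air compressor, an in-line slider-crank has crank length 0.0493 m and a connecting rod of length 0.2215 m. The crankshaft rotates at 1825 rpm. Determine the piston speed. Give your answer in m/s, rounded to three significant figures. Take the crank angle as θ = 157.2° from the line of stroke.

2.90

ω = 2π·1825/60 = 191.1 rad/s
For an in-line slider-crank, x = r cosθ + √(L² − r² sin²θ), so v = −rω sinθ·[1 + r cosθ/√(L² − r² sin²θ)].
With r = 0.0493 m, L = 0.2215 m, θ = 157.2°: √(L² − r² sin²θ) = 0.22067 m.
v = −0.0493·191.1·0.38752·[1 + 0.0493·-0.92186/0.22067] = -2.8992 m/s.
|v| = 2.8992 m/s.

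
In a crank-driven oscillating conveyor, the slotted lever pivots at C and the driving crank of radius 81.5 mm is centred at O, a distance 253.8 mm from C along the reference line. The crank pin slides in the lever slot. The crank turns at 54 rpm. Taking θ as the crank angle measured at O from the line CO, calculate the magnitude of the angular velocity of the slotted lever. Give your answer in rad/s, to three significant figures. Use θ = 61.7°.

ω = 5.655 rad/s (from 54 rpm).
Crank pin A relative to C: A = (d + r cosθ, r sinθ); lever angle φ = atan2(r sinθ, d + r cosθ).
Differentiating tanφ: φ̇ = rω(d cosθ + r)/(d² + r² + 2dr cosθ).
d² + r² + 2dr cosθ = |CA|² = 0.0906694 m²;  d cosθ + r = +0.20182 m.
|ω_lever| = |0.0815·5.655·+0.20182| / 0.0906694 = 1.0259 rad/s.

1.03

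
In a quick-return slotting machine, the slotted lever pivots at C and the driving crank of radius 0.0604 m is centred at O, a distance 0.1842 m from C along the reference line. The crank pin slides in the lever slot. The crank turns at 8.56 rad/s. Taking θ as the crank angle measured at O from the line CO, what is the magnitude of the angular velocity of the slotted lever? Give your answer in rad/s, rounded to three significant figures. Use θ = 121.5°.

ω = 8.56 rad/s
Crank pin A relative to C: A = (d + r cosθ, r sinθ); lever angle φ = atan2(r sinθ, d + r cosθ).
Differentiating tanφ: φ̇ = rω(d cosθ + r)/(d² + r² + 2dr cosθ).
d² + r² + 2dr cosθ = |CA|² = 0.0259515 m²;  d cosθ + r = -0.035844 m.
|ω_lever| = |0.0604·8.56·-0.035844| / 0.0259515 = 0.71411 rad/s.

0.714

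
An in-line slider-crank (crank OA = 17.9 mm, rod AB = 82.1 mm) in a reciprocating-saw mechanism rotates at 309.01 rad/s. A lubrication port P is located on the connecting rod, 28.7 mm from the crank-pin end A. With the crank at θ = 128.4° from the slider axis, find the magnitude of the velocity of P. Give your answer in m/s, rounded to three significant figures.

ω = 309 rad/s.  Crank-pin speed |V_A| = rω = 5.5313 m/s, perpendicular to OA.
Rod angle: sinφ = −(r/L) sinθ ⇒ φ = -9.838°; ω_rod = −rω cosθ/√(L²−r²sin²θ) = +42.473 rad/s.
V_P = V_A + ω_rod × AP, with AP = 0.0287 m along the rod.
Components: V_Px = −rω sinθ − a·ω_rod·sinφ = -4.1265 m/s;  V_Py = rω cosθ + a·ω_rod·cosφ = -2.2347 m/s.
|V_P| = √(V_Px² + V_Py²) = 4.6928 m/s.

4.69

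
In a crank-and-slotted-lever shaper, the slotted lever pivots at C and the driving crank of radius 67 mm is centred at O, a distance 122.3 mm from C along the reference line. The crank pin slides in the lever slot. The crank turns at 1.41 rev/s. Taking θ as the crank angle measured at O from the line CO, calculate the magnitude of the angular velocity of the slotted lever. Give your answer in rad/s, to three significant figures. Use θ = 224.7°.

1.52

ω = 8.859 rad/s (from 1.41 rev/s).
Crank pin A relative to C: A = (d + r cosθ, r sinθ); lever angle φ = atan2(r sinθ, d + r cosθ).
Differentiating tanφ: φ̇ = rω(d cosθ + r)/(d² + r² + 2dr cosθ).
d² + r² + 2dr cosθ = |CA|² = 0.00779757 m²;  d cosθ + r = -0.019931 m.
|ω_lever| = |0.067·8.859·-0.019931| / 0.00779757 = 1.5172 rad/s.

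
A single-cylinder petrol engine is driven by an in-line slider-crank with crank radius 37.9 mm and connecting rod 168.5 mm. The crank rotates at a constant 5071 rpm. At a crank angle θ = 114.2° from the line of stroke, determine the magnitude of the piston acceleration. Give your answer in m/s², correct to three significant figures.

5990

ω = 2π·5071/60 = 531 rad/s
x(θ) = r cosθ + √(L² − r² sin²θ); with ω constant, a = ω²·d²x/dθ².
d²x/dθ² = −r cosθ − r²(cos2θ)/√u − r⁴ sin²2θ/(4u^{3/2}),  u = L² − r² sin²θ = 0.0271972 m².
Substituting r = 0.0379 m, L = 0.1685 m, θ = 114.2°: d²x/dθ² = +0.021255 m.
a = ω²·d²x/dθ² = (531)²·(+0.021255) = +5993.7 m/s²;  |a| = 5993.7 m/s².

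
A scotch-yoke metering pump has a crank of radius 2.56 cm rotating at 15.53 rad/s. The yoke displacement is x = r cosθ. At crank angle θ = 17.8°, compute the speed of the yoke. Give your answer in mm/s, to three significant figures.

122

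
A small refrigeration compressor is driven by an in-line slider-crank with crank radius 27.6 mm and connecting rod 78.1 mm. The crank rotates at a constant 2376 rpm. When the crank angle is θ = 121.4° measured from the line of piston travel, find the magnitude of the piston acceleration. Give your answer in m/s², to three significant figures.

ω = 2π·2376/60 = 248.8 rad/s
x(θ) = r cosθ + √(L² − r² sin²θ); with ω constant, a = ω²·d²x/dθ².
d²x/dθ² = −r cosθ − r²(cos2θ)/√u − r⁴ sin²2θ/(4u^{3/2}),  u = L² − r² sin²θ = 0.00554463 m².
Substituting r = 0.0276 m, L = 0.0781 m, θ = 121.4°: d²x/dθ² = +0.018778 m.
a = ω²·d²x/dθ² = (248.8)²·(+0.018778) = +1162.5 m/s²;  |a| = 1162.5 m/s².

1160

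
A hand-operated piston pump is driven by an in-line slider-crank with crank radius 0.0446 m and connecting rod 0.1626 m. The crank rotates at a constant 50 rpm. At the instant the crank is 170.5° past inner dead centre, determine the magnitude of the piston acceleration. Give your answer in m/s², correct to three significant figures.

ω = 2π·50/60 = 5.236 rad/s
x(θ) = r cosθ + √(L² − r² sin²θ); with ω constant, a = ω²·d²x/dθ².
d²x/dθ² = −r cosθ − r²(cos2θ)/√u − r⁴ sin²2θ/(4u^{3/2}),  u = L² − r² sin²θ = 0.0263846 m².
Substituting r = 0.0446 m, L = 0.1626 m, θ = 170.5°: d²x/dθ² = +0.032385 m.
a = ω²·d²x/dθ² = (5.236)²·(+0.032385) = +0.88785 m/s²;  |a| = 0.88785 m/s².

0.888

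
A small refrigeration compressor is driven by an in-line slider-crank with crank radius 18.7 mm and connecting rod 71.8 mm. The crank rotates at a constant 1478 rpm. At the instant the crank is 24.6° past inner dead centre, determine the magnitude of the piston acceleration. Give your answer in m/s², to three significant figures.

485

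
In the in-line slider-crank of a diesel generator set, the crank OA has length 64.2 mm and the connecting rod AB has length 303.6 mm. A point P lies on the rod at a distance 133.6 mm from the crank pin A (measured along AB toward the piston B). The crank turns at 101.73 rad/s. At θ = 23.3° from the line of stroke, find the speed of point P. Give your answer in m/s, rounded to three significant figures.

4.38

ω = 101.7 rad/s.  Crank-pin speed |V_A| = rω = 6.5311 m/s, perpendicular to OA.
Rod angle: sinφ = −(r/L) sinθ ⇒ φ = -4.798°; ω_rod = −rω cosθ/√(L²−r²sin²θ) = -19.827 rad/s.
V_P = V_A + ω_rod × AP, with AP = 0.1336 m along the rod.
Components: V_Px = −rω sinθ − a·ω_rod·sinφ = -2.8049 m/s;  V_Py = rω cosθ + a·ω_rod·cosφ = +3.3588 m/s.
|V_P| = √(V_Px² + V_Py²) = 4.376 m/s.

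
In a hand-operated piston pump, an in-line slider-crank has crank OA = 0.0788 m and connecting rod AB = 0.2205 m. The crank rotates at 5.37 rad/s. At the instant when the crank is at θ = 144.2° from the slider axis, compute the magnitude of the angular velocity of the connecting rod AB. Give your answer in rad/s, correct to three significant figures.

ω = 5.37 rad/s
The rod makes angle φ with the slider axis where L sinφ = r sinθ; differentiating, L cosφ·φ̇ = r ω cosθ.
L cosφ = √(L² − r² sin²θ) = 0.21563 m.
|ω_rod| = r ω |cosθ| / √(L² − r² sin²θ) = 0.0788·5.37·0.81106/0.21563 = 1.5917 rad/s.

1.59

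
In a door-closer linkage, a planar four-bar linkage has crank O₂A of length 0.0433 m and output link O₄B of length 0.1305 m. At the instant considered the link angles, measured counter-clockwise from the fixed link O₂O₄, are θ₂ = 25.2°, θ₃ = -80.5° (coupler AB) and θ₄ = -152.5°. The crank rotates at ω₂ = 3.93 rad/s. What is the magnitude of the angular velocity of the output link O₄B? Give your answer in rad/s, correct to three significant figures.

1.32

ω₂ = 3.93 rad/s
Differentiating the loop-closure r₂e^{iθ₂}+r₃e^{iθ₃}=r₁+r₄e^{iθ₄} gives r₂ω₂e^{iθ₂}+r₃ω₃e^{iθ₃}=r₄ω₄e^{iθ₄}.
Eliminating the other unknown: ω₄ = r₂ω₂ sin(θ₂−θ₃) / [r₄ sin(θ₄−θ₃)].
Numerator sine = +0.96269; denominator sine = -0.95106.
Result = 0.0433·3.93·(+0.96269) / (0.1305·(-0.95106)) = -1.3199 rad/s; magnitude 1.3199 rad/s.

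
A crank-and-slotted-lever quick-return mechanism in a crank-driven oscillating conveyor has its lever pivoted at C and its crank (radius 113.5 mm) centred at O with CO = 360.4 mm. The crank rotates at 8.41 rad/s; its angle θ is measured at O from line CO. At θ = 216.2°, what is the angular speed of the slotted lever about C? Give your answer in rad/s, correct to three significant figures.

2.21

ω = 8.41 rad/s
Crank pin A relative to C: A = (d + r cosθ, r sinθ); lever angle φ = atan2(r sinθ, d + r cosθ).
Differentiating tanφ: φ̇ = rω(d cosθ + r)/(d² + r² + 2dr cosθ).
d² + r² + 2dr cosθ = |CA|² = 0.0767523 m²;  d cosθ + r = -0.17733 m.
|ω_lever| = |0.1135·8.41·-0.17733| / 0.0767523 = 2.2054 rad/s.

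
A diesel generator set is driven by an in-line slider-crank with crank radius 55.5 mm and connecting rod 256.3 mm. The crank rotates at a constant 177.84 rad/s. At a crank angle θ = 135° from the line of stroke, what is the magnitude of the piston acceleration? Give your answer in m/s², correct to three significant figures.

ω = 177.8 rad/s
x(θ) = r cosθ + √(L² − r² sin²θ); with ω constant, a = ω²·d²x/dθ².
d²x/dθ² = −r cosθ − r²(cos2θ)/√u − r⁴ sin²2θ/(4u^{3/2}),  u = L² − r² sin²θ = 0.0641496 m².
Substituting r = 0.0555 m, L = 0.2563 m, θ = 135°: d²x/dθ² = +0.039098 m.
a = ω²·d²x/dθ² = (177.8)²·(+0.039098) = +1236.6 m/s²;  |a| = 1236.6 m/s².

1240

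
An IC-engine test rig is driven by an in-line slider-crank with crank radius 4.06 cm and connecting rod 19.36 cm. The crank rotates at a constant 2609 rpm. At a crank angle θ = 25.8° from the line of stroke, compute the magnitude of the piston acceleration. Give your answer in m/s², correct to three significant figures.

ω = 2π·2609/60 = 273.2 rad/s
x(θ) = r cosθ + √(L² − r² sin²θ); with ω constant, a = ω²·d²x/dθ².
d²x/dθ² = −r cosθ − r²(cos2θ)/√u − r⁴ sin²2θ/(4u^{3/2}),  u = L² − r² sin²θ = 0.0371687 m².
Substituting r = 0.0406 m, L = 0.1936 m, θ = 25.8°: d²x/dθ² = -0.041922 m.
a = ω²·d²x/dθ² = (273.2)²·(-0.041922) = -3129.3 m/s²;  |a| = 3129.3 m/s².

3130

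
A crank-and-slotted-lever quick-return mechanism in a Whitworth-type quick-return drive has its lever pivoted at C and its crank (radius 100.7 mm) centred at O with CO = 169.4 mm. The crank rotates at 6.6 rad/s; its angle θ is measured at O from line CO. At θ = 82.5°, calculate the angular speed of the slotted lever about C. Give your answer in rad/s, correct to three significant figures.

1.89

ω = 6.6 rad/s
Crank pin A relative to C: A = (d + r cosθ, r sinθ); lever angle φ = atan2(r sinθ, d + r cosθ).
Differentiating tanφ: φ̇ = rω(d cosθ + r)/(d² + r² + 2dr cosθ).
d² + r² + 2dr cosθ = |CA|² = 0.04329 m²;  d cosθ + r = +0.12281 m.
|ω_lever| = |0.1007·6.6·+0.12281| / 0.04329 = 1.8855 rad/s.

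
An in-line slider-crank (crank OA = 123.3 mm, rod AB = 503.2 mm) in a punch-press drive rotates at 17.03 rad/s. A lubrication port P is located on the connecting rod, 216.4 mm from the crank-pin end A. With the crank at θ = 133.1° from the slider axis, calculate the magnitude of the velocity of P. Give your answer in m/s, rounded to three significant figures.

1.64

ω = 17.03 rad/s.  Crank-pin speed |V_A| = rω = 2.0998 m/s, perpendicular to OA.
Rod angle: sinφ = −(r/L) sinθ ⇒ φ = -10.306°; ω_rod = −rω cosθ/√(L²−r²sin²θ) = +2.898 rad/s.
V_P = V_A + ω_rod × AP, with AP = 0.2164 m along the rod.
Components: V_Px = −rω sinθ − a·ω_rod·sinφ = -1.421 m/s;  V_Py = rω cosθ + a·ω_rod·cosφ = -0.81773 m/s.
|V_P| = √(V_Px² + V_Py²) = 1.6395 m/s.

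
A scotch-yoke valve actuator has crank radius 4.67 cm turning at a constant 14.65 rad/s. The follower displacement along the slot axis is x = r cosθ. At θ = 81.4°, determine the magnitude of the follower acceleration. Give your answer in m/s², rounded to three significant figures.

ω = 14.65 rad/s
x = r cosθ ⇒ ẍ = −rω² cosθ (ω constant).
|a| = rω²|cosθ| = 0.0467·(14.65)²·|cos 81.4°| = 1.4988 m/s².

1.50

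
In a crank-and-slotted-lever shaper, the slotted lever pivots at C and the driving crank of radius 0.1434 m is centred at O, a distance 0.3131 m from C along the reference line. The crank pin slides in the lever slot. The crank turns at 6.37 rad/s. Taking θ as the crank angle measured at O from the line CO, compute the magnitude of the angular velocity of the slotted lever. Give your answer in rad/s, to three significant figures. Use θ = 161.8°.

ω = 6.37 rad/s
Crank pin A relative to C: A = (d + r cosθ, r sinθ); lever angle φ = atan2(r sinθ, d + r cosθ).
Differentiating tanφ: φ̇ = rω(d cosθ + r)/(d² + r² + 2dr cosθ).
d² + r² + 2dr cosθ = |CA|² = 0.0332905 m²;  d cosθ + r = -0.15404 m.
|ω_lever| = |0.1434·6.37·-0.15404| / 0.0332905 = 4.2266 rad/s.

4.23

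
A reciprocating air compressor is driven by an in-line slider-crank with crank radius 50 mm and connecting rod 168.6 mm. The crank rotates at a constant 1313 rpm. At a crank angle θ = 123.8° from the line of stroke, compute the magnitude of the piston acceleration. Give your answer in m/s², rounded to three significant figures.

630

ω = 2π·1313/60 = 137.5 rad/s
x(θ) = r cosθ + √(L² − r² sin²θ); with ω constant, a = ω²·d²x/dθ².
d²x/dθ² = −r cosθ − r²(cos2θ)/√u − r⁴ sin²2θ/(4u^{3/2}),  u = L² − r² sin²θ = 0.0266996 m².
Substituting r = 0.05 m, L = 0.1686 m, θ = 123.8°: d²x/dθ² = +0.033339 m.
a = ω²·d²x/dθ² = (137.5)²·(+0.033339) = +630.29 m/s²;  |a| = 630.29 m/s².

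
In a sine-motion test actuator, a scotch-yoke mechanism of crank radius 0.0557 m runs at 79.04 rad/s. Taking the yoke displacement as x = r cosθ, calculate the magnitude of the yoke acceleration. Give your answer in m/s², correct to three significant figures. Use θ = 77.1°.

ω = 79.04 rad/s
x = r cosθ ⇒ ẍ = −rω² cosθ (ω constant).
|a| = rω²|cosθ| = 0.0557·(79.04)²·|cos 77.1°| = 77.686 m/s².

77.7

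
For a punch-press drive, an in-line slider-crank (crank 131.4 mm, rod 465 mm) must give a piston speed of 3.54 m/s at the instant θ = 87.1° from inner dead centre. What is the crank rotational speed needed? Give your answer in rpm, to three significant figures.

For an in-line slider-crank, |v_piston| = rω|sinθ|·[1 + r cosθ/√(L² − r² sin²θ)].
With r = 0.1314 m, L = 0.465 m, θ = 87.1°: the bracketed kinematic factor |dx/dθ| = 0.13319 m.
ω = v/|dx/dθ| = 3.54/0.13319 = 26.579 rad/s.
N = 60ω/(2π) = 253.81 rpm.

254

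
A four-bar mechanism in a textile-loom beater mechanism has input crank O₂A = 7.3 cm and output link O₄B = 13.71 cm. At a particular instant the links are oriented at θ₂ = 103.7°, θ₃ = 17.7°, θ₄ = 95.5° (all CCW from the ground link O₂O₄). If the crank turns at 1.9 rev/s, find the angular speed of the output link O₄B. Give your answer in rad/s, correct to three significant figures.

ω₂ = 11.94 rad/s (from 1.9 rev/s).
Differentiating the loop-closure r₂e^{iθ₂}+r₃e^{iθ₃}=r₁+r₄e^{iθ₄} gives r₂ω₂e^{iθ₂}+r₃ω₃e^{iθ₃}=r₄ω₄e^{iθ₄}.
Eliminating the other unknown: ω₄ = r₂ω₂ sin(θ₂−θ₃) / [r₄ sin(θ₄−θ₃)].
Numerator sine = +0.99756; denominator sine = +0.97742.
Result = 0.073·11.94·(+0.99756) / (0.1371·(+0.97742)) = +6.4875 rad/s; magnitude 6.4875 rad/s.

6.49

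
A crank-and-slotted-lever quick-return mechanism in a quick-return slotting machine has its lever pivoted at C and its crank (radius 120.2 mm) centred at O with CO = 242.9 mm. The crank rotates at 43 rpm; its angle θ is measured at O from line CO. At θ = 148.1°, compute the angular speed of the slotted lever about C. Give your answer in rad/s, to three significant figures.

ω = 4.503 rad/s (from 43 rpm).
Crank pin A relative to C: A = (d + r cosθ, r sinθ); lever angle φ = atan2(r sinθ, d + r cosθ).
Differentiating tanφ: φ̇ = rω(d cosθ + r)/(d² + r² + 2dr cosθ).
d² + r² + 2dr cosθ = |CA|² = 0.0238743 m²;  d cosθ + r = -0.086015 m.
|ω_lever| = |0.1202·4.503·-0.086015| / 0.0238743 = 1.9501 rad/s.

1.95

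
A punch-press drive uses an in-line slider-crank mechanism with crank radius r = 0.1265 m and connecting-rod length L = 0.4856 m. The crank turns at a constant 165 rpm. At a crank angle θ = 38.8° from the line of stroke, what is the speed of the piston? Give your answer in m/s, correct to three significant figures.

1.65

ω = 2π·165/60 = 17.28 rad/s
For an in-line slider-crank, x = r cosθ + √(L² − r² sin²θ), so v = −rω sinθ·[1 + r cosθ/√(L² − r² sin²θ)].
With r = 0.1265 m, L = 0.4856 m, θ = 38.8°: √(L² − r² sin²θ) = 0.47909 m.
v = −0.1265·17.28·0.62660·[1 + 0.1265·0.77934/0.47909] = -1.6514 m/s.
|v| = 1.6514 m/s.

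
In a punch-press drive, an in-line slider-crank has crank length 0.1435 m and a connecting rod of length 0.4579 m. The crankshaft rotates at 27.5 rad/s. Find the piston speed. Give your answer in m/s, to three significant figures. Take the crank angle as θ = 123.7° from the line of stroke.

ω = 27.5 rad/s
For an in-line slider-crank, x = r cosθ + √(L² − r² sin²θ), so v = −rω sinθ·[1 + r cosθ/√(L² − r² sin²θ)].
With r = 0.1435 m, L = 0.4579 m, θ = 123.7°: √(L² − r² sin²θ) = 0.44206 m.
v = −0.1435·27.5·0.83195·[1 + 0.1435·-0.55484/0.44206] = -2.6918 m/s.
|v| = 2.6918 m/s.

2.69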